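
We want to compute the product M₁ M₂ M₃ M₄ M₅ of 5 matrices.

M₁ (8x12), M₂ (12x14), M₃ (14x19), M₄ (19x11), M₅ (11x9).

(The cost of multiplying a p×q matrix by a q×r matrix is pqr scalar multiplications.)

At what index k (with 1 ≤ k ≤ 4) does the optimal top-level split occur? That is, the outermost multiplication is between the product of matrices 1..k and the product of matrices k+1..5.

Adjacent pairs: M₁M₂ = 8·12·14 = 1344; M₂M₃ = 12·14·19 = 3192; M₃M₄ = 14·19·11 = 2926; M₄M₅ = 19·11·9 = 1881.
Length 3: M₁..M₃: k=1: 0+3192+8·12·19=5016; k=2: 1344+0+8·14·19=3472 → min 3472 | M₂..M₄: k=2: 0+2926+12·14·11=4774; k=3: 3192+0+12·19·11=5700 → min 4774 | M₃..M₅: k=3: 0+1881+14·19·9=4275; k=4: 2926+0+14·11·9=4312 → min 4275.
Length 4: M₁..M₄: k=1: 0+4774+8·12·11=5830; k=2: 1344+2926+8·14·11=5502; k=3: 3472+0+8·19·11=5144 → min 5144 | M₂..M₅: k=2: 0+4275+12·14·9=5787; k=3: 3192+1881+12·19·9=7125; k=4: 4774+0+12·11·9=5962 → min 5787.
Top-level splits: k=1: (M₁..M₁)·(M₂..M₅) → 0+5787+8·12·9 = 6651; k=2: (M₁..M₂)·(M₃..M₅) → 1344+4275+8·14·9 = 6627; k=3: (M₁..M₃)·(M₄..M₅) → 3472+1881+8·19·9 = 6721; k=4: (M₁..M₄)·(M₅..M₅) → 5144+0+8·11·9 = 5936.
Best split is after M₄, i.e. k = 4.

4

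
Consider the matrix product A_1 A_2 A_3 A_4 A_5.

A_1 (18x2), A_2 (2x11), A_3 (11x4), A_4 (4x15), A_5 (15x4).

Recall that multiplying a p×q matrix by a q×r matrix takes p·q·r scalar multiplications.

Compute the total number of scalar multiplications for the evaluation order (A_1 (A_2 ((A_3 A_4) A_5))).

(A_3 A_4): 11×4 by 4×15 → 11×15, cost 11·4·15 = 660
((A_3 A_4) A_5): 11×15 by 15×4 → 11×4, cost 11·15·4 = 660; cumulative 1320
(A_2 ((A_3 A_4) A_5)): 2×11 by 11×4 → 2×4, cost 2·11·4 = 88; cumulative 1408
(A_1 (A_2 ((A_3 A_4) A_5))): 18×2 by 2×4 → 18×4, cost 18·2·4 = 144; cumulative 1552
Total: 1552 scalar multiplications.

1552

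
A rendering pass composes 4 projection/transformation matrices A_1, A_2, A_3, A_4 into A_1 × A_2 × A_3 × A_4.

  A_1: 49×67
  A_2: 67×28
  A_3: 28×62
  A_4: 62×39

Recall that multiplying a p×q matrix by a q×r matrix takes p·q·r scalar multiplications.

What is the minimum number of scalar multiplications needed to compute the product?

Adjacent pairs: A_1A_2 = 49·67·28 = 91924; A_2A_3 = 67·28·62 = 116312; A_3A_4 = 28·62·39 = 67704.
Length 3: A_1..A_3: k=1: 0+116312+49·67·62=319858; k=2: 91924+0+49·28·62=176988 → min 176988 | A_2..A_4: k=2: 0+67704+67·28·39=140868; k=3: 116312+0+67·62·39=278318 → min 140868.
Length 4: A_1..A_4: k=1: 0+140868+49·67·39=268905; k=2: 91924+67704+49·28·39=213136; k=3: 176988+0+49·62·39=295470 → min 213136.
Optimal order: ((A_1 × A_2) × (A_3 × A_4)) with cost 213136.

213136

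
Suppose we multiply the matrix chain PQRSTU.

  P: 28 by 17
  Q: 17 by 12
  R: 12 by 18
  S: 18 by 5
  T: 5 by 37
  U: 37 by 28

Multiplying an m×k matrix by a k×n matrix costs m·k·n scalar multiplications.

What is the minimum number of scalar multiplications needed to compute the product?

Adjacent pairs: PQ = 28·17·12 = 5712; QR = 17·12·18 = 3672; RS = 12·18·5 = 1080; ST = 18·5·37 = 3330; TU = 5·37·28 = 5180.
Length 3: P..R: k=1: 0+3672+28·17·18=12240; k=2: 5712+0+28·12·18=11760 → min 11760 | Q..S: k=2: 0+1080+17·12·5=2100; k=3: 3672+0+17·18·5=5202 → min 2100 | R..T: k=3: 0+3330+12·18·37=11322; k=4: 1080+0+12·5·37=3300 → min 3300 | S..U: k=4: 0+5180+18·5·28=7700; k=5: 3330+0+18·37·28=21978 → min 7700.
Length 4: P..S: k=1: 0+2100+28·17·5=4480; k=2: 5712+1080+28·12·5=8472; k=3: 11760+0+28·18·5=14280 → min 4480 | Q..T: k=2: 0+3300+17·12·37=10848; k=3: 3672+3330+17·18·37=18324; k=4: 2100+0+17·5·37=5245 → min 5245 | R..U: k=3: 0+7700+12·18·28=13748; k=4: 1080+5180+12·5·28=7940; k=5: 3300+0+12·37·28=15732 → min 7940.
Length 5: P..T: k=1: 0+5245+28·17·37=22857; k=2: 5712+3300+28·12·37=21444; k=3: 11760+3330+28·18·37=33738; k=4: 4480+0+28·5·37=9660 → min 9660 | Q..U: k=2: 0+7940+17·12·28=13652; k=3: 3672+7700+17·18·28=19940; k=4: 2100+5180+17·5·28=9660; k=5: 5245+0+17·37·28=22857 → min 9660.
Length 6: P..U: k=1: 0+9660+28·17·28=22988; k=2: 5712+7940+28·12·28=23060; k=3: 11760+7700+28·18·28=33572; k=4: 4480+5180+28·5·28=13580; k=5: 9660+0+28·37·28=38668 → min 13580.
Optimal order: ((P(Q(RS)))(TU)) with cost 13580.

13580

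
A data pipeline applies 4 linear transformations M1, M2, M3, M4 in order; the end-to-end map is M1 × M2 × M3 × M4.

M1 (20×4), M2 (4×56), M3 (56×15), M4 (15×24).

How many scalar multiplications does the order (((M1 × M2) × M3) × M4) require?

28480

(M1 × M2): 20×4 by 4×56 → 20×56, cost 20·4·56 = 4480
((M1 × M2) × M3): 20×56 by 56×15 → 20×15, cost 20·56·15 = 16800; cumulative 21280
(((M1 × M2) × M3) × M4): 20×15 by 15×24 → 20×24, cost 20·15·24 = 7200; cumulative 28480
Total: 28480 scalar multiplications.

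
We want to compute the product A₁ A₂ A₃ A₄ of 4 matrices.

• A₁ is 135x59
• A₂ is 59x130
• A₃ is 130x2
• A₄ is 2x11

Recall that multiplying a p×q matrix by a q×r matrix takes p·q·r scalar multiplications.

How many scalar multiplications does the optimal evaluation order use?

Adjacent pairs: A₁A₂ = 135·59·130 = 1035450; A₂A₃ = 59·130·2 = 15340; A₃A₄ = 130·2·11 = 2860.
Length 3: A₁..A₃: k=1: 0+15340+135·59·2=31270; k=2: 1035450+0+135·130·2=1070550 → min 31270 | A₂..A₄: k=2: 0+2860+59·130·11=87230; k=3: 15340+0+59·2·11=16638 → min 16638.
Length 4: A₁..A₄: k=1: 0+16638+135·59·11=104253; k=2: 1035450+2860+135·130·11=1231360; k=3: 31270+0+135·2·11=34240 → min 34240.
Optimal order: ((A₁ (A₂ A₃)) A₄) with cost 34240.

34240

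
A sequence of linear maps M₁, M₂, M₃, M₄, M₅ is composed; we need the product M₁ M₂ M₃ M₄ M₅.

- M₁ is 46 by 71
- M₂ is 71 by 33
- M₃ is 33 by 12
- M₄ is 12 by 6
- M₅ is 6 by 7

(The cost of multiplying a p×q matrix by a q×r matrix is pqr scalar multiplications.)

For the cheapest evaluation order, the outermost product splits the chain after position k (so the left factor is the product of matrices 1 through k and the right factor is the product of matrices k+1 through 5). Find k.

Adjacent pairs: M₁M₂ = 46·71·33 = 107778; M₂M₃ = 71·33·12 = 28116; M₃M₄ = 33·12·6 = 2376; M₄M₅ = 12·6·7 = 504.
Length 3: M₁..M₃: k=1: 0+28116+46·71·12=67308; k=2: 107778+0+46·33·12=125994 → min 67308 | M₂..M₄: k=2: 0+2376+71·33·6=16434; k=3: 28116+0+71·12·6=33228 → min 16434 | M₃..M₅: k=3: 0+504+33·12·7=3276; k=4: 2376+0+33·6·7=3762 → min 3276.
Length 4: M₁..M₄: k=1: 0+16434+46·71·6=36030; k=2: 107778+2376+46·33·6=119262; k=3: 67308+0+46·12·6=70620 → min 36030 | M₂..M₅: k=2: 0+3276+71·33·7=19677; k=3: 28116+504+71·12·7=34584; k=4: 16434+0+71·6·7=19416 → min 19416.
Top-level splits: k=1: (M₁..M₁)·(M₂..M₅) → 0+19416+46·71·7 = 42278; k=2: (M₁..M₂)·(M₃..M₅) → 107778+3276+46·33·7 = 121680; k=3: (M₁..M₃)·(M₄..M₅) → 67308+504+46·12·7 = 71676; k=4: (M₁..M₄)·(M₅..M₅) → 36030+0+46·6·7 = 37962.
Best split is after M₄, i.e. k = 4.

4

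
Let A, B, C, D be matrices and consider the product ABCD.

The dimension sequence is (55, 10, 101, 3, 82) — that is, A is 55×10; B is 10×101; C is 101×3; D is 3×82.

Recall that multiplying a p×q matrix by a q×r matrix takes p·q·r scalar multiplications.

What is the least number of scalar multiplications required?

18210

Adjacent pairs: AB = 55·10·101 = 55550; BC = 10·101·3 = 3030; CD = 101·3·82 = 24846.
Length 3: A..C: k=1: 0+3030+55·10·3=4680; k=2: 55550+0+55·101·3=72215 → min 4680 | B..D: k=2: 0+24846+10·101·82=107666; k=3: 3030+0+10·3·82=5490 → min 5490.
Length 4: A..D: k=1: 0+5490+55·10·82=50590; k=2: 55550+24846+55·101·82=535906; k=3: 4680+0+55·3·82=18210 → min 18210.
Optimal order: ((A(BC))D) with cost 18210.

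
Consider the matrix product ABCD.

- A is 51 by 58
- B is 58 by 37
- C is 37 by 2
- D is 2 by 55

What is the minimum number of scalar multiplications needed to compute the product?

Adjacent pairs: AB = 51·58·37 = 109446; BC = 58·37·2 = 4292; CD = 37·2·55 = 4070.
Length 3: A..C: k=1: 0+4292+51·58·2=10208; k=2: 109446+0+51·37·2=113220 → min 10208 | B..D: k=2: 0+4070+58·37·55=122100; k=3: 4292+0+58·2·55=10672 → min 10672.
Length 4: A..D: k=1: 0+10672+51·58·55=173362; k=2: 109446+4070+51·37·55=217301; k=3: 10208+0+51·2·55=15818 → min 15818.
Optimal order: ((A(BC))D) with cost 15818.

15818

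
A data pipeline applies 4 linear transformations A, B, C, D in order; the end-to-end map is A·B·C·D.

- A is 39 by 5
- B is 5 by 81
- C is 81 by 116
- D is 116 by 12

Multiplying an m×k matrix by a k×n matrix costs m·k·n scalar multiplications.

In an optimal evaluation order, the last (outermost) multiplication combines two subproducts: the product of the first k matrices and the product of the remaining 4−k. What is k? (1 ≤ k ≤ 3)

Adjacent pairs: AB = 39·5·81 = 15795; BC = 5·81·116 = 46980; CD = 81·116·12 = 112752.
Length 3: A..C: k=1: 0+46980+39·5·116=69600; k=2: 15795+0+39·81·116=382239 → min 69600 | B..D: k=2: 0+112752+5·81·12=117612; k=3: 46980+0+5·116·12=53940 → min 53940.
Top-level splits: k=1: (A..A)·(B..D) → 0+53940+39·5·12 = 56280; k=2: (A..B)·(C..D) → 15795+112752+39·81·12 = 166455; k=3: (A..C)·(D..D) → 69600+0+39·116·12 = 123888.
Best split is after A, i.e. k = 1.

1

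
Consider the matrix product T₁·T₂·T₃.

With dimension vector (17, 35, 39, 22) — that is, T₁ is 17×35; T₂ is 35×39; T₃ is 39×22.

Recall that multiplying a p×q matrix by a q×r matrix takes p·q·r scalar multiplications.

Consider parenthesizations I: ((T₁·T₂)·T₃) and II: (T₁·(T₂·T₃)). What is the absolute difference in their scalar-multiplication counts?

Order I = ((T₁·T₂)·T₃): (T₁·T₂): 17×35 by 35×39 → 17×39, cost 17·35·39 = 23205; ((T₁·T₂)·T₃): 17×39 by 39×22 → 17×22, cost 17·39·22 = 14586; cumulative 37791. Total 37791.
Order II = (T₁·(T₂·T₃)): (T₂·T₃): 35×39 by 39×22 → 35×22, cost 35·39·22 = 30030; (T₁·(T₂·T₃)): 17×35 by 35×22 → 17×22, cost 17·35·22 = 13090; cumulative 43120. Total 43120.
Difference: |37791 − 43120| = 5329.

5329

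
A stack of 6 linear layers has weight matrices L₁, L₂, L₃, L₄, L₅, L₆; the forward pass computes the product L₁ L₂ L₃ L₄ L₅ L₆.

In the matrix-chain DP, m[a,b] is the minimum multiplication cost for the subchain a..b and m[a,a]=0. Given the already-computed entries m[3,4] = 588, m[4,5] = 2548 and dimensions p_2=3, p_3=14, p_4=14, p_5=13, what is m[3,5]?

1134

m[3,5] = min over k∈[3,4] of m[3,k]+m[k+1,5]+p_{2}·p_k·p_{5}.
k=3: 0 + 2548 + 3·14·13 = 3094; k=4: 588 + 0 + 3·14·13 = 1134.
Minimum: 1134 at k=4.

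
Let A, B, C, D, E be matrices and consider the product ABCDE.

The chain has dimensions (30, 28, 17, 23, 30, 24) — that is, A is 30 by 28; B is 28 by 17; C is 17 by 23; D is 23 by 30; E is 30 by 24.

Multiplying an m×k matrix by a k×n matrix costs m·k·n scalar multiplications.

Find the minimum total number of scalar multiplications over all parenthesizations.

50490

Adjacent pairs: AB = 30·28·17 = 14280; BC = 28·17·23 = 10948; CD = 17·23·30 = 11730; DE = 23·30·24 = 16560.
Length 3: A..C: k=1: 0+10948+30·28·23=30268; k=2: 14280+0+30·17·23=26010 → min 26010 | B..D: k=2: 0+11730+28·17·30=26010; k=3: 10948+0+28·23·30=30268 → min 26010 | C..E: k=3: 0+16560+17·23·24=25944; k=4: 11730+0+17·30·24=23970 → min 23970.
Length 4: A..D: k=1: 0+26010+30·28·30=51210; k=2: 14280+11730+30·17·30=41310; k=3: 26010+0+30·23·30=46710 → min 41310 | B..E: k=2: 0+23970+28·17·24=35394; k=3: 10948+16560+28·23·24=42964; k=4: 26010+0+28·30·24=46170 → min 35394.
Length 5: A..E: k=1: 0+35394+30·28·24=55554; k=2: 14280+23970+30·17·24=50490; k=3: 26010+16560+30·23·24=59130; k=4: 41310+0+30·30·24=62910 → min 50490.
Optimal order: ((AB)((CD)E)) with cost 50490.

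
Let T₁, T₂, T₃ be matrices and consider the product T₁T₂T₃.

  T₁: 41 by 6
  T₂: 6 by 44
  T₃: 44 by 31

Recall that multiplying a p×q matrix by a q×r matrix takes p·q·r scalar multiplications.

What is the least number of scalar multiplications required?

Order (T₁(T₂T₃)): (T₂T₃): 6×44 by 44×31 → 6×31, cost 6·44·31 = 8184; (T₁(T₂T₃)): 41×6 by 6×31 → 41×31, cost 41·6·31 = 7626; cumulative 15810. Total 15810.
Order ((T₁T₂)T₃): (T₁T₂): 41×6 by 6×44 → 41×44, cost 41·6·44 = 10824; ((T₁T₂)T₃): 41×44 by 44×31 → 41×31, cost 41·44·31 = 55924; cumulative 66748. Total 66748.
Minimum: 15810.

15810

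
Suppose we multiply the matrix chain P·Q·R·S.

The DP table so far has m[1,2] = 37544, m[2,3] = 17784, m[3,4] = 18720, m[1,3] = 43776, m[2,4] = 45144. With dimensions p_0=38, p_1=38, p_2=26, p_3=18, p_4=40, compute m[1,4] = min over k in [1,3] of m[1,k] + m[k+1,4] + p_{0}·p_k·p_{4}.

m[1,4] = min over k∈[1,3] of m[1,k]+m[k+1,4]+p_{0}·p_k·p_{4}.
k=1: 0 + 45144 + 38·38·40 = 102904; k=2: 37544 + 18720 + 38·26·40 = 95784; k=3: 43776 + 0 + 38·18·40 = 71136.
Minimum: 71136 at k=3.

71136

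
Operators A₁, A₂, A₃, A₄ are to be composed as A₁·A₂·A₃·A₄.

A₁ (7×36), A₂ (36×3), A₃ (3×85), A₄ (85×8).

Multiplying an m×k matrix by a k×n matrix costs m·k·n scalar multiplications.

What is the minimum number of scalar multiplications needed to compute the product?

2964

Adjacent pairs: A₁A₂ = 7·36·3 = 756; A₂A₃ = 36·3·85 = 9180; A₃A₄ = 3·85·8 = 2040.
Length 3: A₁..A₃: k=1: 0+9180+7·36·85=30600; k=2: 756+0+7·3·85=2541 → min 2541 | A₂..A₄: k=2: 0+2040+36·3·8=2904; k=3: 9180+0+36·85·8=33660 → min 2904.
Length 4: A₁..A₄: k=1: 0+2904+7·36·8=4920; k=2: 756+2040+7·3·8=2964; k=3: 2541+0+7·85·8=7301 → min 2964.
Optimal order: ((A₁·A₂)·(A₃·A₄)) with cost 2964.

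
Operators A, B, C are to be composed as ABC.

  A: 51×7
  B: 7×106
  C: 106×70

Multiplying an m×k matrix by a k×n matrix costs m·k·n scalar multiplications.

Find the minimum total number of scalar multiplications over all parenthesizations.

76930

Order (A(BC)): (BC): 7×106 by 106×70 → 7×70, cost 7·106·70 = 51940; (A(BC)): 51×7 by 7×70 → 51×70, cost 51·7·70 = 24990; cumulative 76930. Total 76930.
Order ((AB)C): (AB): 51×7 by 7×106 → 51×106, cost 51·7·106 = 37842; ((AB)C): 51×106 by 106×70 → 51×70, cost 51·106·70 = 378420; cumulative 416262. Total 416262.
Minimum: 76930.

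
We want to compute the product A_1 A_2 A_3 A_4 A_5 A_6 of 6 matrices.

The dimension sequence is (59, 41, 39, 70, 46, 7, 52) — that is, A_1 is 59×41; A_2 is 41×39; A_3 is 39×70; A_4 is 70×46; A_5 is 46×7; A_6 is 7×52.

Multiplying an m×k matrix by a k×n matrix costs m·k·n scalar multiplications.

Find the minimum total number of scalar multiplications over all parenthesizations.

91252

Adjacent pairs: A_1A_2 = 59·41·39 = 94341; A_2A_3 = 41·39·70 = 111930; A_3A_4 = 39·70·46 = 125580; A_4A_5 = 70·46·7 = 22540; A_5A_6 = 46·7·52 = 16744.
Length 3: A_1..A_3: k=1: 0+111930+59·41·70=281260; k=2: 94341+0+59·39·70=255411 → min 255411 | A_2..A_4: k=2: 0+125580+41·39·46=199134; k=3: 111930+0+41·70·46=243950 → min 199134 | A_3..A_5: k=3: 0+22540+39·70·7=41650; k=4: 125580+0+39·46·7=138138 → min 41650 | A_4..A_6: k=4: 0+16744+70·46·52=184184; k=5: 22540+0+70·7·52=48020 → min 48020.
Length 4: A_1..A_4: k=1: 0+199134+59·41·46=310408; k=2: 94341+125580+59·39·46=325767; k=3: 255411+0+59·70·46=445391 → min 310408 | A_2..A_5: k=2: 0+41650+41·39·7=52843; k=3: 111930+22540+41·70·7=154560; k=4: 199134+0+41·46·7=212336 → min 52843 | A_3..A_6: k=3: 0+48020+39·70·52=189980; k=4: 125580+16744+39·46·52=235612; k=5: 41650+0+39·7·52=55846 → min 55846.
Length 5: A_1..A_5: k=1: 0+52843+59·41·7=69776; k=2: 94341+41650+59·39·7=152098; k=3: 255411+22540+59·70·7=306861; k=4: 310408+0+59·46·7=329406 → min 69776 | A_2..A_6: k=2: 0+55846+41·39·52=138994; k=3: 111930+48020+41·70·52=309190; k=4: 199134+16744+41·46·52=313950; k=5: 52843+0+41·7·52=67767 → min 67767.
Length 6: A_1..A_6: k=1: 0+67767+59·41·52=193555; k=2: 94341+55846+59·39·52=269839; k=3: 255411+48020+59·70·52=518191; k=4: 310408+16744+59·46·52=468280; k=5: 69776+0+59·7·52=91252 → min 91252.
Optimal order: ((A_1 (A_2 (A_3 (A_4 A_5)))) A_6) with cost 91252.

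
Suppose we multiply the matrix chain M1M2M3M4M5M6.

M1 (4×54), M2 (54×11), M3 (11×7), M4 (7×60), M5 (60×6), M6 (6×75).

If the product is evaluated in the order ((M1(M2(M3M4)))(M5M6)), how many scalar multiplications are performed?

98220

(M3M4): 11×7 by 7×60 → 11×60, cost 11·7·60 = 4620
(M2(M3M4)): 54×11 by 11×60 → 54×60, cost 54·11·60 = 35640; cumulative 40260
(M1(M2(M3M4))): 4×54 by 54×60 → 4×60, cost 4·54·60 = 12960; cumulative 53220
(M5M6): 60×6 by 6×75 → 60×75, cost 60·6·75 = 27000
((M1(M2(M3M4)))(M5M6)): 4×60 by 60×75 → 4×75, cost 4·60·75 = 18000; cumulative 98220
Total: 98220 scalar multiplications.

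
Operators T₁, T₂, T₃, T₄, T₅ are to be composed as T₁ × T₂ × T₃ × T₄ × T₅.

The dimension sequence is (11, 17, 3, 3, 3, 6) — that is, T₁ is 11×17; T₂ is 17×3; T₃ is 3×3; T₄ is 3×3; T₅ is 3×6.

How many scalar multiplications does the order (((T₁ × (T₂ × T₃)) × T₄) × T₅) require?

1011

(T₂ × T₃): 17×3 by 3×3 → 17×3, cost 17·3·3 = 153
(T₁ × (T₂ × T₃)): 11×17 by 17×3 → 11×3, cost 11·17·3 = 561; cumulative 714
((T₁ × (T₂ × T₃)) × T₄): 11×3 by 3×3 → 11×3, cost 11·3·3 = 99; cumulative 813
(((T₁ × (T₂ × T₃)) × T₄) × T₅): 11×3 by 3×6 → 11×6, cost 11·3·6 = 198; cumulative 1011
Total: 1011 scalar multiplications.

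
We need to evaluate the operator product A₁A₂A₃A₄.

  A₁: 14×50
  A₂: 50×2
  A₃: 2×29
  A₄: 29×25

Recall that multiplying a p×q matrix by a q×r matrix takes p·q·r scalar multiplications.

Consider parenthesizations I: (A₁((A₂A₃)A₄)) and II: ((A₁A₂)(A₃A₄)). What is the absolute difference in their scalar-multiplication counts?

53100

Order I = (A₁((A₂A₃)A₄)): (A₂A₃): 50×2 by 2×29 → 50×29, cost 50·2·29 = 2900; ((A₂A₃)A₄): 50×29 by 29×25 → 50×25, cost 50·29·25 = 36250; cumulative 39150; (A₁((A₂A₃)A₄)): 14×50 by 50×25 → 14×25, cost 14·50·25 = 17500; cumulative 56650. Total 56650.
Order II = ((A₁A₂)(A₃A₄)): (A₁A₂): 14×50 by 50×2 → 14×2, cost 14·50·2 = 1400; (A₃A₄): 2×29 by 29×25 → 2×25, cost 2·29·25 = 1450; ((A₁A₂)(A₃A₄)): 14×2 by 2×25 → 14×25, cost 14·2·25 = 700; cumulative 3550. Total 3550.
Difference: |56650 − 3550| = 53100.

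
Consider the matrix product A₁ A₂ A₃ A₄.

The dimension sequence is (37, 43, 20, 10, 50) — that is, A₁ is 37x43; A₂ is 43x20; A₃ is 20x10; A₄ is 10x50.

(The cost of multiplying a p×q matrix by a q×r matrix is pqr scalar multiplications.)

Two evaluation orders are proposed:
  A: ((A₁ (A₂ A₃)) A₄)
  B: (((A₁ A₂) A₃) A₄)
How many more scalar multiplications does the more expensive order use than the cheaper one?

Order A = ((A₁ (A₂ A₃)) A₄): (A₂ A₃): 43×20 by 20×10 → 43×10, cost 43·20·10 = 8600; (A₁ (A₂ A₃)): 37×43 by 43×10 → 37×10, cost 37·43·10 = 15910; cumulative 24510; ((A₁ (A₂ A₃)) A₄): 37×10 by 10×50 → 37×50, cost 37·10·50 = 18500; cumulative 43010. Total 43010.
Order B = (((A₁ A₂) A₃) A₄): (A₁ A₂): 37×43 by 43×20 → 37×20, cost 37·43·20 = 31820; ((A₁ A₂) A₃): 37×20 by 20×10 → 37×10, cost 37·20·10 = 7400; cumulative 39220; (((A₁ A₂) A₃) A₄): 37×10 by 10×50 → 37×50, cost 37·10·50 = 18500; cumulative 57720. Total 57720.
Difference: |43010 − 57720| = 14710.

14710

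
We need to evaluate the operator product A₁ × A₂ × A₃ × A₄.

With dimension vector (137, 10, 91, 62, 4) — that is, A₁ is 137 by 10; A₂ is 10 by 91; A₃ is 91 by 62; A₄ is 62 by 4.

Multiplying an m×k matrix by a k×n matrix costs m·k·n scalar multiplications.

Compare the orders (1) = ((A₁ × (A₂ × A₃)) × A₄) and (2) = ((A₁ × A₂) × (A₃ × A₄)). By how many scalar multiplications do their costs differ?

Order (1) = ((A₁ × (A₂ × A₃)) × A₄): (A₂ × A₃): 10×91 by 91×62 → 10×62, cost 10·91·62 = 56420; (A₁ × (A₂ × A₃)): 137×10 by 10×62 → 137×62, cost 137·10·62 = 84940; cumulative 141360; ((A₁ × (A₂ × A₃)) × A₄): 137×62 by 62×4 → 137×4, cost 137·62·4 = 33976; cumulative 175336. Total 175336.
Order (2) = ((A₁ × A₂) × (A₃ × A₄)): (A₁ × A₂): 137×10 by 10×91 → 137×91, cost 137·10·91 = 124670; (A₃ × A₄): 91×62 by 62×4 → 91×4, cost 91·62·4 = 22568; ((A₁ × A₂) × (A₃ × A₄)): 137×91 by 91×4 → 137×4, cost 137·91·4 = 49868; cumulative 197106. Total 197106.
Difference: |175336 − 197106| = 21770.

21770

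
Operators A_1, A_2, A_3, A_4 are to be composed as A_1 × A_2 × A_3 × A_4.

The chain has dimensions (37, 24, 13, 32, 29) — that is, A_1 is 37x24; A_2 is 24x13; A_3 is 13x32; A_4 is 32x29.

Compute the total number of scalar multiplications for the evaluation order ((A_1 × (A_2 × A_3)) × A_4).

72736

(A_2 × A_3): 24×13 by 13×32 → 24×32, cost 24·13·32 = 9984
(A_1 × (A_2 × A_3)): 37×24 by 24×32 → 37×32, cost 37·24·32 = 28416; cumulative 38400
((A_1 × (A_2 × A_3)) × A_4): 37×32 by 32×29 → 37×29, cost 37·32·29 = 34336; cumulative 72736
Total: 72736 scalar multiplications.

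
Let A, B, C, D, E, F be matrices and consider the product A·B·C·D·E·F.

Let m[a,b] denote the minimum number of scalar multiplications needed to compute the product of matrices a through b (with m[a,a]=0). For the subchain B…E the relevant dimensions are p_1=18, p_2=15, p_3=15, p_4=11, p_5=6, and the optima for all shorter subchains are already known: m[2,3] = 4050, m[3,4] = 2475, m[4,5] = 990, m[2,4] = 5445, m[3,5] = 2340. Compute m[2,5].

3960

m[2,5] = min over k∈[2,4] of m[2,k]+m[k+1,5]+p_{1}·p_k·p_{5}.
k=2: 0 + 2340 + 18·15·6 = 3960; k=3: 4050 + 990 + 18·15·6 = 6660; k=4: 5445 + 0 + 18·11·6 = 6633.
Minimum: 3960 at k=2.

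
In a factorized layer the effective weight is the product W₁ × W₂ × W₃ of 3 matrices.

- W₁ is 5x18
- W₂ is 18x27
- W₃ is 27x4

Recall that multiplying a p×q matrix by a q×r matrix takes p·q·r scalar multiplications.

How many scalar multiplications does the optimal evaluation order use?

2304

Order (W₁ × (W₂ × W₃)): (W₂ × W₃): 18×27 by 27×4 → 18×4, cost 18·27·4 = 1944; (W₁ × (W₂ × W₃)): 5×18 by 18×4 → 5×4, cost 5·18·4 = 360; cumulative 2304. Total 2304.
Order ((W₁ × W₂) × W₃): (W₁ × W₂): 5×18 by 18×27 → 5×27, cost 5·18·27 = 2430; ((W₁ × W₂) × W₃): 5×27 by 27×4 → 5×4, cost 5·27·4 = 540; cumulative 2970. Total 2970.
Minimum: 2304.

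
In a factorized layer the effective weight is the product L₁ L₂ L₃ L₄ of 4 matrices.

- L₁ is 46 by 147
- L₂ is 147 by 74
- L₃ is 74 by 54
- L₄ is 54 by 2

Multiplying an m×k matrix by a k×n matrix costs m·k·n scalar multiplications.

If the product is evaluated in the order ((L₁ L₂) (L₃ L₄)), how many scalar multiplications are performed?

(L₁ L₂): 46×147 by 147×74 → 46×74, cost 46·147·74 = 500388
(L₃ L₄): 74×54 by 54×2 → 74×2, cost 74·54·2 = 7992
((L₁ L₂) (L₃ L₄)): 46×74 by 74×2 → 46×2, cost 46·74·2 = 6808; cumulative 515188
Total: 515188 scalar multiplications.

515188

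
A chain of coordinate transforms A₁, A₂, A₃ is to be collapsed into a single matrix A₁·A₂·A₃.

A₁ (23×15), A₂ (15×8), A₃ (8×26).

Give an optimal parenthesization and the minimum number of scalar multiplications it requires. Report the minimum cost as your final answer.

7544

(A₁·(A₂·A₃)): cost 12090.
((A₁·A₂)·A₃): cost 7544.
Optimal: ((A₁·A₂)·A₃) with cost 7544.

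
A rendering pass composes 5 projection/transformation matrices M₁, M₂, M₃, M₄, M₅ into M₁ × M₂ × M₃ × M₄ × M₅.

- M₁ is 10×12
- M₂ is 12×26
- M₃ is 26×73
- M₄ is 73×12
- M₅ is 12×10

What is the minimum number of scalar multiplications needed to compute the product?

Adjacent pairs: M₁M₂ = 10·12·26 = 3120; M₂M₃ = 12·26·73 = 22776; M₃M₄ = 26·73·12 = 22776; M₄M₅ = 73·12·10 = 8760.
Length 3: M₁..M₃: k=1: 0+22776+10·12·73=31536; k=2: 3120+0+10·26·73=22100 → min 22100 | M₂..M₄: k=2: 0+22776+12·26·12=26520; k=3: 22776+0+12·73·12=33288 → min 26520 | M₃..M₅: k=3: 0+8760+26·73·10=27740; k=4: 22776+0+26·12·10=25896 → min 25896.
Length 4: M₁..M₄: k=1: 0+26520+10·12·12=27960; k=2: 3120+22776+10·26·12=29016; k=3: 22100+0+10·73·12=30860 → min 27960 | M₂..M₅: k=2: 0+25896+12·26·10=29016; k=3: 22776+8760+12·73·10=40296; k=4: 26520+0+12·12·10=27960 → min 27960.
Length 5: M₁..M₅: k=1: 0+27960+10·12·10=29160; k=2: 3120+25896+10·26·10=31616; k=3: 22100+8760+10·73·10=38160; k=4: 27960+0+10·12·10=29160 → min 29160.
Optimal order: (M₁ × ((M₂ × (M₃ × M₄)) × M₅)) with cost 29160.

29160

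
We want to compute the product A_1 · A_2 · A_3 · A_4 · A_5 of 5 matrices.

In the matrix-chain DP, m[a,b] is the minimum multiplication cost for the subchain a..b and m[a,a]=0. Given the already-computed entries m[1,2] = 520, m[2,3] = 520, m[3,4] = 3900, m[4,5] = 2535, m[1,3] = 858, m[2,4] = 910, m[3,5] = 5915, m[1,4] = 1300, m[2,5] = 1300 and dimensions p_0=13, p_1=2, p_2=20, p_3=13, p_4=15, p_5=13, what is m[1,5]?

m[1,5] = min over k∈[1,4] of m[1,k]+m[k+1,5]+p_{0}·p_k·p_{5}.
k=1: 0 + 1300 + 13·2·13 = 1638; k=2: 520 + 5915 + 13·20·13 = 9815; k=3: 858 + 2535 + 13·13·13 = 5590; k=4: 1300 + 0 + 13·15·13 = 3835.
Minimum: 1638 at k=1.

1638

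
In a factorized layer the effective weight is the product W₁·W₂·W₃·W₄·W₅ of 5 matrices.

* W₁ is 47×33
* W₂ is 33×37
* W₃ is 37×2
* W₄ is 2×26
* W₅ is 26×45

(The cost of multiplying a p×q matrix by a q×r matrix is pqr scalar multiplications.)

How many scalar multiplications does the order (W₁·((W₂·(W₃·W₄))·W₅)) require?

(W₃·W₄): 37×2 by 2×26 → 37×26, cost 37·2·26 = 1924
(W₂·(W₃·W₄)): 33×37 by 37×26 → 33×26, cost 33·37·26 = 31746; cumulative 33670
((W₂·(W₃·W₄))·W₅): 33×26 by 26×45 → 33×45, cost 33·26·45 = 38610; cumulative 72280
(W₁·((W₂·(W₃·W₄))·W₅)): 47×33 by 33×45 → 47×45, cost 47·33·45 = 69795; cumulative 142075
Total: 142075 scalar multiplications.

142075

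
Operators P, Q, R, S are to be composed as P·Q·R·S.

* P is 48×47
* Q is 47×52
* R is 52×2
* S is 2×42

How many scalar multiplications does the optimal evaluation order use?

13432

Adjacent pairs: PQ = 48·47·52 = 117312; QR = 47·52·2 = 4888; RS = 52·2·42 = 4368.
Length 3: P..R: k=1: 0+4888+48·47·2=9400; k=2: 117312+0+48·52·2=122304 → min 9400 | Q..S: k=2: 0+4368+47·52·42=107016; k=3: 4888+0+47·2·42=8836 → min 8836.
Length 4: P..S: k=1: 0+8836+48·47·42=103588; k=2: 117312+4368+48·52·42=226512; k=3: 9400+0+48·2·42=13432 → min 13432.
Optimal order: ((P·(Q·R))·S) with cost 13432.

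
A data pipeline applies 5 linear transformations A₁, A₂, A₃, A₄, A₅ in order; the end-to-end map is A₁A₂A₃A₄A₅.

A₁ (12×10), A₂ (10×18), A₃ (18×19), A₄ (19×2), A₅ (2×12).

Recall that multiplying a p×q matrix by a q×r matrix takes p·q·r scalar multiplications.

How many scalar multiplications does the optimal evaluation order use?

1572

Adjacent pairs: A₁A₂ = 12·10·18 = 2160; A₂A₃ = 10·18·19 = 3420; A₃A₄ = 18·19·2 = 684; A₄A₅ = 19·2·12 = 456.
Length 3: A₁..A₃: k=1: 0+3420+12·10·19=5700; k=2: 2160+0+12·18·19=6264 → min 5700 | A₂..A₄: k=2: 0+684+10·18·2=1044; k=3: 3420+0+10·19·2=3800 → min 1044 | A₃..A₅: k=3: 0+456+18·19·12=4560; k=4: 684+0+18·2·12=1116 → min 1116.
Length 4: A₁..A₄: k=1: 0+1044+12·10·2=1284; k=2: 2160+684+12·18·2=3276; k=3: 5700+0+12·19·2=6156 → min 1284 | A₂..A₅: k=2: 0+1116+10·18·12=3276; k=3: 3420+456+10·19·12=6156; k=4: 1044+0+10·2·12=1284 → min 1284.
Length 5: A₁..A₅: k=1: 0+1284+12·10·12=2724; k=2: 2160+1116+12·18·12=5868; k=3: 5700+456+12·19·12=8892; k=4: 1284+0+12·2·12=1572 → min 1572.
Optimal order: ((A₁(A₂(A₃A₄)))A₅) with cost 1572.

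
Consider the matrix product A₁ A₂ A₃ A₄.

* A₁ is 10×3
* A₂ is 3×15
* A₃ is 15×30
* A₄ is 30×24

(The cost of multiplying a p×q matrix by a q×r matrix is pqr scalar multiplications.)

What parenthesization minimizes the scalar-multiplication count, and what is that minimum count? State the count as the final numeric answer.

Adjacent pairs: A₁A₂ = 10·3·15 = 450; A₂A₃ = 3·15·30 = 1350; A₃A₄ = 15·30·24 = 10800.
Length 3: A₁..A₃: k=1: 0+1350+10·3·30=2250; k=2: 450+0+10·15·30=4950 → min 2250 | A₂..A₄: k=2: 0+10800+3·15·24=11880; k=3: 1350+0+3·30·24=3510 → min 3510.
Length 4: A₁..A₄: k=1: 0+3510+10·3·24=4230; k=2: 450+10800+10·15·24=14850; k=3: 2250+0+10·30·24=9450 → min 4230.
Optimal parenthesization: (A₁ ((A₂ A₃) A₄)) with cost 4230.

4230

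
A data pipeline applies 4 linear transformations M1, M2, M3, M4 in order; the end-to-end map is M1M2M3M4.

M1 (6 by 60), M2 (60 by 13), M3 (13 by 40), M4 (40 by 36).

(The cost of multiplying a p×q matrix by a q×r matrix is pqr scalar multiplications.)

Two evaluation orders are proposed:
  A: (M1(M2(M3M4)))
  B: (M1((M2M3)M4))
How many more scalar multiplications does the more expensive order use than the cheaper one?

Order A = (M1(M2(M3M4))): (M3M4): 13×40 by 40×36 → 13×36, cost 13·40·36 = 18720; (M2(M3M4)): 60×13 by 13×36 → 60×36, cost 60·13·36 = 28080; cumulative 46800; (M1(M2(M3M4))): 6×60 by 60×36 → 6×36, cost 6·60·36 = 12960; cumulative 59760. Total 59760.
Order B = (M1((M2M3)M4)): (M2M3): 60×13 by 13×40 → 60×40, cost 60·13·40 = 31200; ((M2M3)M4): 60×40 by 40×36 → 60×36, cost 60·40·36 = 86400; cumulative 117600; (M1((M2M3)M4)): 6×60 by 60×36 → 6×36, cost 6·60·36 = 12960; cumulative 130560. Total 130560.
Difference: |59760 − 130560| = 70800.

70800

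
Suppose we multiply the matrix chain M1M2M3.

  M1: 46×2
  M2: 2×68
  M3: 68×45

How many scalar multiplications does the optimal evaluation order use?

10260

Order (M1(M2M3)): (M2M3): 2×68 by 68×45 → 2×45, cost 2·68·45 = 6120; (M1(M2M3)): 46×2 by 2×45 → 46×45, cost 46·2·45 = 4140; cumulative 10260. Total 10260.
Order ((M1M2)M3): (M1M2): 46×2 by 2×68 → 46×68, cost 46·2·68 = 6256; ((M1M2)M3): 46×68 by 68×45 → 46×45, cost 46·68·45 = 140760; cumulative 147016. Total 147016.
Minimum: 10260.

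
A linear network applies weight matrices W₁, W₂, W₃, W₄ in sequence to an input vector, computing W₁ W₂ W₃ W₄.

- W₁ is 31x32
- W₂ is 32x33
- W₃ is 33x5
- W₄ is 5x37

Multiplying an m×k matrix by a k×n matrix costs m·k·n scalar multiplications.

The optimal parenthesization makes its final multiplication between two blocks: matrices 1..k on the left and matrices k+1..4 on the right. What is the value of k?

3

Adjacent pairs: W₁W₂ = 31·32·33 = 32736; W₂W₃ = 32·33·5 = 5280; W₃W₄ = 33·5·37 = 6105.
Length 3: W₁..W₃: k=1: 0+5280+31·32·5=10240; k=2: 32736+0+31·33·5=37851 → min 10240 | W₂..W₄: k=2: 0+6105+32·33·37=45177; k=3: 5280+0+32·5·37=11200 → min 11200.
Top-level splits: k=1: (W₁..W₁)·(W₂..W₄) → 0+11200+31·32·37 = 47904; k=2: (W₁..W₂)·(W₃..W₄) → 32736+6105+31·33·37 = 76692; k=3: (W₁..W₃)·(W₄..W₄) → 10240+0+31·5·37 = 15975.
Best split is after W₃, i.e. k = 3.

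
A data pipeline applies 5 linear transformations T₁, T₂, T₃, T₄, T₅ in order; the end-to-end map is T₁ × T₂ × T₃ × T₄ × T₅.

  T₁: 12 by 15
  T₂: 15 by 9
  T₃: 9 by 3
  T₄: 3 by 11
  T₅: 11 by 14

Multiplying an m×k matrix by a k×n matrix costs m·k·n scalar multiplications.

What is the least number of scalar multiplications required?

1911

Adjacent pairs: T₁T₂ = 12·15·9 = 1620; T₂T₃ = 15·9·3 = 405; T₃T₄ = 9·3·11 = 297; T₄T₅ = 3·11·14 = 462.
Length 3: T₁..T₃: k=1: 0+405+12·15·3=945; k=2: 1620+0+12·9·3=1944 → min 945 | T₂..T₄: k=2: 0+297+15·9·11=1782; k=3: 405+0+15·3·11=900 → min 900 | T₃..T₅: k=3: 0+462+9·3·14=840; k=4: 297+0+9·11·14=1683 → min 840.
Length 4: T₁..T₄: k=1: 0+900+12·15·11=2880; k=2: 1620+297+12·9·11=3105; k=3: 945+0+12·3·11=1341 → min 1341 | T₂..T₅: k=2: 0+840+15·9·14=2730; k=3: 405+462+15·3·14=1497; k=4: 900+0+15·11·14=3210 → min 1497.
Length 5: T₁..T₅: k=1: 0+1497+12·15·14=4017; k=2: 1620+840+12·9·14=3972; k=3: 945+462+12·3·14=1911; k=4: 1341+0+12·11·14=3189 → min 1911.
Optimal order: ((T₁ × (T₂ × T₃)) × (T₄ × T₅)) with cost 1911.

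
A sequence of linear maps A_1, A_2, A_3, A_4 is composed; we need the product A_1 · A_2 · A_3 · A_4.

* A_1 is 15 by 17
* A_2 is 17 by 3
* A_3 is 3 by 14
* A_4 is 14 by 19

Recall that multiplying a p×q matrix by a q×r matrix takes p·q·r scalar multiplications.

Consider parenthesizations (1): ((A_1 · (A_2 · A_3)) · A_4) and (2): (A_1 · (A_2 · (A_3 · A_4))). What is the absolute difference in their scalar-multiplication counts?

1662

Order (1) = ((A_1 · (A_2 · A_3)) · A_4): (A_2 · A_3): 17×3 by 3×14 → 17×14, cost 17·3·14 = 714; (A_1 · (A_2 · A_3)): 15×17 by 17×14 → 15×14, cost 15·17·14 = 3570; cumulative 4284; ((A_1 · (A_2 · A_3)) · A_4): 15×14 by 14×19 → 15×19, cost 15·14·19 = 3990; cumulative 8274. Total 8274.
Order (2) = (A_1 · (A_2 · (A_3 · A_4))): (A_3 · A_4): 3×14 by 14×19 → 3×19, cost 3·14·19 = 798; (A_2 · (A_3 · A_4)): 17×3 by 3×19 → 17×19, cost 17·3·19 = 969; cumulative 1767; (A_1 · (A_2 · (A_3 · A_4))): 15×17 by 17×19 → 15×19, cost 15·17·19 = 4845; cumulative 6612. Total 6612.
Difference: |8274 − 6612| = 1662.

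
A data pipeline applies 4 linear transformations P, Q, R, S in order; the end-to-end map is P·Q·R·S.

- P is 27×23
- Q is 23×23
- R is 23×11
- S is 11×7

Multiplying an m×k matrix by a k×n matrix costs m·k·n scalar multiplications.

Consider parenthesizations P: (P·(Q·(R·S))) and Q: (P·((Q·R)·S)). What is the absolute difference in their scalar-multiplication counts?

2116

Order P = (P·(Q·(R·S))): (R·S): 23×11 by 11×7 → 23×7, cost 23·11·7 = 1771; (Q·(R·S)): 23×23 by 23×7 → 23×7, cost 23·23·7 = 3703; cumulative 5474; (P·(Q·(R·S))): 27×23 by 23×7 → 27×7, cost 27·23·7 = 4347; cumulative 9821. Total 9821.
Order Q = (P·((Q·R)·S)): (Q·R): 23×23 by 23×11 → 23×11, cost 23·23·11 = 5819; ((Q·R)·S): 23×11 by 11×7 → 23×7, cost 23·11·7 = 1771; cumulative 7590; (P·((Q·R)·S)): 27×23 by 23×7 → 27×7, cost 27·23·7 = 4347; cumulative 11937. Total 11937.
Difference: |9821 − 11937| = 2116.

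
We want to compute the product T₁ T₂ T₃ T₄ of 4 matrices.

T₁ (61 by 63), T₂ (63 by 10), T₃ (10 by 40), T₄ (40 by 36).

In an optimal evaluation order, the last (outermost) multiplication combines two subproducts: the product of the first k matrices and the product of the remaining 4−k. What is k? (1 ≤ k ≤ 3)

2

Adjacent pairs: T₁T₂ = 61·63·10 = 38430; T₂T₃ = 63·10·40 = 25200; T₃T₄ = 10·40·36 = 14400.
Length 3: T₁..T₃: k=1: 0+25200+61·63·40=178920; k=2: 38430+0+61·10·40=62830 → min 62830 | T₂..T₄: k=2: 0+14400+63·10·36=37080; k=3: 25200+0+63·40·36=115920 → min 37080.
Top-level splits: k=1: (T₁..T₁)·(T₂..T₄) → 0+37080+61·63·36 = 175428; k=2: (T₁..T₂)·(T₃..T₄) → 38430+14400+61·10·36 = 74790; k=3: (T₁..T₃)·(T₄..T₄) → 62830+0+61·40·36 = 150670.
Best split is after T₂, i.e. k = 2.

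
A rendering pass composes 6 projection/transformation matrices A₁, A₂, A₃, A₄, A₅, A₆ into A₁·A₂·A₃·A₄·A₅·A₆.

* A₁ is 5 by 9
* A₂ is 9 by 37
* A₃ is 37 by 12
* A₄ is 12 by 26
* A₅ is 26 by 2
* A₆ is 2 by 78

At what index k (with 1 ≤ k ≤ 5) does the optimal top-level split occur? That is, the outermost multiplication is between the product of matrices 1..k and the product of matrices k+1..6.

Adjacent pairs: A₁A₂ = 5·9·37 = 1665; A₂A₃ = 9·37·12 = 3996; A₃A₄ = 37·12·26 = 11544; A₄A₅ = 12·26·2 = 624; A₅A₆ = 26·2·78 = 4056.
Length 3: A₁..A₃: k=1: 0+3996+5·9·12=4536; k=2: 1665+0+5·37·12=3885 → min 3885 | A₂..A₄: k=2: 0+11544+9·37·26=20202; k=3: 3996+0+9·12·26=6804 → min 6804 | A₃..A₅: k=3: 0+624+37·12·2=1512; k=4: 11544+0+37·26·2=13468 → min 1512 | A₄..A₆: k=4: 0+4056+12·26·78=28392; k=5: 624+0+12·2·78=2496 → min 2496.
Length 4: A₁..A₄: k=1: 0+6804+5·9·26=7974; k=2: 1665+11544+5·37·26=18019; k=3: 3885+0+5·12·26=5445 → min 5445 | A₂..A₅: k=2: 0+1512+9·37·2=2178; k=3: 3996+624+9·12·2=4836; k=4: 6804+0+9·26·2=7272 → min 2178 | A₃..A₆: k=3: 0+2496+37·12·78=37128; k=4: 11544+4056+37·26·78=90636; k=5: 1512+0+37·2·78=7284 → min 7284.
Length 5: A₁..A₅: k=1: 0+2178+5·9·2=2268; k=2: 1665+1512+5·37·2=3547; k=3: 3885+624+5·12·2=4629; k=4: 5445+0+5·26·2=5705 → min 2268 | A₂..A₆: k=2: 0+7284+9·37·78=33258; k=3: 3996+2496+9·12·78=14916; k=4: 6804+4056+9·26·78=29112; k=5: 2178+0+9·2·78=3582 → min 3582.
Top-level splits: k=1: (A₁..A₁)·(A₂..A₆) → 0+3582+5·9·78 = 7092; k=2: (A₁..A₂)·(A₃..A₆) → 1665+7284+5·37·78 = 23379; k=3: (A₁..A₃)·(A₄..A₆) → 3885+2496+5·12·78 = 11061; k=4: (A₁..A₄)·(A₅..A₆) → 5445+4056+5·26·78 = 19641; k=5: (A₁..A₅)·(A₆..A₆) → 2268+0+5·2·78 = 3048.
Best split is after A₅, i.e. k = 5.

5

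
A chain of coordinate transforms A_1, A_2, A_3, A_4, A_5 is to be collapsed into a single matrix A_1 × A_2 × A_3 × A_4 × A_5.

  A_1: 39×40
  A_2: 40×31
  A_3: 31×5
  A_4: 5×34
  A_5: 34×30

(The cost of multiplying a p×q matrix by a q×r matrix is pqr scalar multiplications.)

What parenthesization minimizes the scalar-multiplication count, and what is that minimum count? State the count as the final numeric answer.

24950

Adjacent pairs: A_1A_2 = 39·40·31 = 48360; A_2A_3 = 40·31·5 = 6200; A_3A_4 = 31·5·34 = 5270; A_4A_5 = 5·34·30 = 5100.
Length 3: A_1..A_3: k=1: 0+6200+39·40·5=14000; k=2: 48360+0+39·31·5=54405 → min 14000 | A_2..A_4: k=2: 0+5270+40·31·34=47430; k=3: 6200+0+40·5·34=13000 → min 13000 | A_3..A_5: k=3: 0+5100+31·5·30=9750; k=4: 5270+0+31·34·30=36890 → min 9750.
Length 4: A_1..A_4: k=1: 0+13000+39·40·34=66040; k=2: 48360+5270+39·31·34=94736; k=3: 14000+0+39·5·34=20630 → min 20630 | A_2..A_5: k=2: 0+9750+40·31·30=46950; k=3: 6200+5100+40·5·30=17300; k=4: 13000+0+40·34·30=53800 → min 17300.
Length 5: A_1..A_5: k=1: 0+17300+39·40·30=64100; k=2: 48360+9750+39·31·30=94380; k=3: 14000+5100+39·5·30=24950; k=4: 20630+0+39·34·30=60410 → min 24950.
Optimal parenthesization: ((A_1 × (A_2 × A_3)) × (A_4 × A_5)) with cost 24950.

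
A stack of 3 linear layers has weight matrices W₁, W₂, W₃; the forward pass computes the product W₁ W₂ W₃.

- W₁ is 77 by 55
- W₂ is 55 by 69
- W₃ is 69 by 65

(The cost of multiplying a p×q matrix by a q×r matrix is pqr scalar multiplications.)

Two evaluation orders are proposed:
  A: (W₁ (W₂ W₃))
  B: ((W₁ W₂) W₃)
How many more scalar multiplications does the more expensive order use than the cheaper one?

Order A = (W₁ (W₂ W₃)): (W₂ W₃): 55×69 by 69×65 → 55×65, cost 55·69·65 = 246675; (W₁ (W₂ W₃)): 77×55 by 55×65 → 77×65, cost 77·55·65 = 275275; cumulative 521950. Total 521950.
Order B = ((W₁ W₂) W₃): (W₁ W₂): 77×55 by 55×69 → 77×69, cost 77·55·69 = 292215; ((W₁ W₂) W₃): 77×69 by 69×65 → 77×65, cost 77·69·65 = 345345; cumulative 637560. Total 637560.
Difference: |521950 − 637560| = 115610.

115610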